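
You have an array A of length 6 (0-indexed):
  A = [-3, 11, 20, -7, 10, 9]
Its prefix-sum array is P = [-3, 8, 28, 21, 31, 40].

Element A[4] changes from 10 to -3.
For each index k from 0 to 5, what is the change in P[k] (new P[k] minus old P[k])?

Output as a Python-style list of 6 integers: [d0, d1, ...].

Element change: A[4] 10 -> -3, delta = -13
For k < 4: P[k] unchanged, delta_P[k] = 0
For k >= 4: P[k] shifts by exactly -13
Delta array: [0, 0, 0, 0, -13, -13]

Answer: [0, 0, 0, 0, -13, -13]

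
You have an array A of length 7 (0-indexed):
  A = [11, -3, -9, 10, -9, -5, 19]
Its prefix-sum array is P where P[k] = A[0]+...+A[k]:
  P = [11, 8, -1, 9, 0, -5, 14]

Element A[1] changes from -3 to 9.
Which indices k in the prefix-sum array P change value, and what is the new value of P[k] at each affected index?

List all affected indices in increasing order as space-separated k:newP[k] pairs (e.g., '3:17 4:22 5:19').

Answer: 1:20 2:11 3:21 4:12 5:7 6:26

Derivation:
P[k] = A[0] + ... + A[k]
P[k] includes A[1] iff k >= 1
Affected indices: 1, 2, ..., 6; delta = 12
  P[1]: 8 + 12 = 20
  P[2]: -1 + 12 = 11
  P[3]: 9 + 12 = 21
  P[4]: 0 + 12 = 12
  P[5]: -5 + 12 = 7
  P[6]: 14 + 12 = 26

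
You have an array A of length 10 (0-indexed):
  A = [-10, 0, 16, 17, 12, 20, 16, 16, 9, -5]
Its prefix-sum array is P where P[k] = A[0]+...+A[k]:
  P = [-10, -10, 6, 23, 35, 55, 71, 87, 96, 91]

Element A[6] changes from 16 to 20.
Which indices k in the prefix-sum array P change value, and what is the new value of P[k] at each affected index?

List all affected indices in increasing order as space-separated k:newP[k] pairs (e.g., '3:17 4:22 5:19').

P[k] = A[0] + ... + A[k]
P[k] includes A[6] iff k >= 6
Affected indices: 6, 7, ..., 9; delta = 4
  P[6]: 71 + 4 = 75
  P[7]: 87 + 4 = 91
  P[8]: 96 + 4 = 100
  P[9]: 91 + 4 = 95

Answer: 6:75 7:91 8:100 9:95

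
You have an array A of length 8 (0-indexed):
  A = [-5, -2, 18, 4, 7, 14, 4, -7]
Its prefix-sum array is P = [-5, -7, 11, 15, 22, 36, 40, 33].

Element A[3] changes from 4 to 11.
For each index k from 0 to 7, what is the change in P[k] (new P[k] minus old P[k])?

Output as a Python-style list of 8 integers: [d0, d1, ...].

Element change: A[3] 4 -> 11, delta = 7
For k < 3: P[k] unchanged, delta_P[k] = 0
For k >= 3: P[k] shifts by exactly 7
Delta array: [0, 0, 0, 7, 7, 7, 7, 7]

Answer: [0, 0, 0, 7, 7, 7, 7, 7]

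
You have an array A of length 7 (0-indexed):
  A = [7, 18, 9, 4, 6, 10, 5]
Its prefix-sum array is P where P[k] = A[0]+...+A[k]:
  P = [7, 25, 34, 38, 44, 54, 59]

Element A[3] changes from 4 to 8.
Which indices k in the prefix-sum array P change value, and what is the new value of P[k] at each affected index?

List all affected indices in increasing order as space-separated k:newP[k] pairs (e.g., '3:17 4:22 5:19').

Answer: 3:42 4:48 5:58 6:63

Derivation:
P[k] = A[0] + ... + A[k]
P[k] includes A[3] iff k >= 3
Affected indices: 3, 4, ..., 6; delta = 4
  P[3]: 38 + 4 = 42
  P[4]: 44 + 4 = 48
  P[5]: 54 + 4 = 58
  P[6]: 59 + 4 = 63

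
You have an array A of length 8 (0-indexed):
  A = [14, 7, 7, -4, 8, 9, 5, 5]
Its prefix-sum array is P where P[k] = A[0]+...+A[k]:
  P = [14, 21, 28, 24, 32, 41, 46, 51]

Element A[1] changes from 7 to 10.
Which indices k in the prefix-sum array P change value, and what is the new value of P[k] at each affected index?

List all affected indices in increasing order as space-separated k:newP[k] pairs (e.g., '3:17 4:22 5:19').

Answer: 1:24 2:31 3:27 4:35 5:44 6:49 7:54

Derivation:
P[k] = A[0] + ... + A[k]
P[k] includes A[1] iff k >= 1
Affected indices: 1, 2, ..., 7; delta = 3
  P[1]: 21 + 3 = 24
  P[2]: 28 + 3 = 31
  P[3]: 24 + 3 = 27
  P[4]: 32 + 3 = 35
  P[5]: 41 + 3 = 44
  P[6]: 46 + 3 = 49
  P[7]: 51 + 3 = 54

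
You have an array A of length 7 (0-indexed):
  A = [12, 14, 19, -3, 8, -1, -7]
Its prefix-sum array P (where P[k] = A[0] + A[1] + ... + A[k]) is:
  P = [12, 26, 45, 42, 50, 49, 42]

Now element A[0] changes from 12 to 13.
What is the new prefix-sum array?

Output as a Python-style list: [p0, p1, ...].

Change: A[0] 12 -> 13, delta = 1
P[k] for k < 0: unchanged (A[0] not included)
P[k] for k >= 0: shift by delta = 1
  P[0] = 12 + 1 = 13
  P[1] = 26 + 1 = 27
  P[2] = 45 + 1 = 46
  P[3] = 42 + 1 = 43
  P[4] = 50 + 1 = 51
  P[5] = 49 + 1 = 50
  P[6] = 42 + 1 = 43

Answer: [13, 27, 46, 43, 51, 50, 43]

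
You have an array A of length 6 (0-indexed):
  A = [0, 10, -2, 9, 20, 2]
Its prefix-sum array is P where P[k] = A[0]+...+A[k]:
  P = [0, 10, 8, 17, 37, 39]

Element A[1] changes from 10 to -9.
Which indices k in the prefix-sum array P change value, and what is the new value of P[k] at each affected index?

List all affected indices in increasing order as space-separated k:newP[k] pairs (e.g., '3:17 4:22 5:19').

P[k] = A[0] + ... + A[k]
P[k] includes A[1] iff k >= 1
Affected indices: 1, 2, ..., 5; delta = -19
  P[1]: 10 + -19 = -9
  P[2]: 8 + -19 = -11
  P[3]: 17 + -19 = -2
  P[4]: 37 + -19 = 18
  P[5]: 39 + -19 = 20

Answer: 1:-9 2:-11 3:-2 4:18 5:20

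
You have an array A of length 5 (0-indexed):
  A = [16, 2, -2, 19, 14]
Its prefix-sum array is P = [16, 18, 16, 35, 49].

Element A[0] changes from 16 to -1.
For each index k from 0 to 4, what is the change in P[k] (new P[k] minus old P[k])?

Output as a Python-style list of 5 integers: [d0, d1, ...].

Answer: [-17, -17, -17, -17, -17]

Derivation:
Element change: A[0] 16 -> -1, delta = -17
For k < 0: P[k] unchanged, delta_P[k] = 0
For k >= 0: P[k] shifts by exactly -17
Delta array: [-17, -17, -17, -17, -17]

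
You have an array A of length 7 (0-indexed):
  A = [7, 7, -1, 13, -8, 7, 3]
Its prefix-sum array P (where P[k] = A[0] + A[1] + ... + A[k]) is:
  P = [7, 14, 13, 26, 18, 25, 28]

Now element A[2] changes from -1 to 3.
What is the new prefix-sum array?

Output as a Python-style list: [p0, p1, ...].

Change: A[2] -1 -> 3, delta = 4
P[k] for k < 2: unchanged (A[2] not included)
P[k] for k >= 2: shift by delta = 4
  P[0] = 7 + 0 = 7
  P[1] = 14 + 0 = 14
  P[2] = 13 + 4 = 17
  P[3] = 26 + 4 = 30
  P[4] = 18 + 4 = 22
  P[5] = 25 + 4 = 29
  P[6] = 28 + 4 = 32

Answer: [7, 14, 17, 30, 22, 29, 32]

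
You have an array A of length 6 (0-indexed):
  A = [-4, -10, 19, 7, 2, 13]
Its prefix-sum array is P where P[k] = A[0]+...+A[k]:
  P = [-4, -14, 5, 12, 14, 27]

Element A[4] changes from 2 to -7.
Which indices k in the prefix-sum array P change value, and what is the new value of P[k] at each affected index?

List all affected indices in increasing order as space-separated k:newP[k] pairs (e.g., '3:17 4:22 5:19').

Answer: 4:5 5:18

Derivation:
P[k] = A[0] + ... + A[k]
P[k] includes A[4] iff k >= 4
Affected indices: 4, 5, ..., 5; delta = -9
  P[4]: 14 + -9 = 5
  P[5]: 27 + -9 = 18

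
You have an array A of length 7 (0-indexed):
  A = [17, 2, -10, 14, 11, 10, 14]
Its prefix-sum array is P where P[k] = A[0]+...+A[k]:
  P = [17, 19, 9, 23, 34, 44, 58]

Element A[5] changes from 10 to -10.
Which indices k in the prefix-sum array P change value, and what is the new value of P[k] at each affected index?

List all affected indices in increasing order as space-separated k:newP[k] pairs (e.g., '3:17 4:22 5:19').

Answer: 5:24 6:38

Derivation:
P[k] = A[0] + ... + A[k]
P[k] includes A[5] iff k >= 5
Affected indices: 5, 6, ..., 6; delta = -20
  P[5]: 44 + -20 = 24
  P[6]: 58 + -20 = 38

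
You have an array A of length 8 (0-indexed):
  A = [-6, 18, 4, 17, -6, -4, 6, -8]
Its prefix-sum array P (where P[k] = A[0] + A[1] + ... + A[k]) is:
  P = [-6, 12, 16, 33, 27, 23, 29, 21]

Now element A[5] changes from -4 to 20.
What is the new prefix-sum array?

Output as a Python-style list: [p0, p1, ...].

Change: A[5] -4 -> 20, delta = 24
P[k] for k < 5: unchanged (A[5] not included)
P[k] for k >= 5: shift by delta = 24
  P[0] = -6 + 0 = -6
  P[1] = 12 + 0 = 12
  P[2] = 16 + 0 = 16
  P[3] = 33 + 0 = 33
  P[4] = 27 + 0 = 27
  P[5] = 23 + 24 = 47
  P[6] = 29 + 24 = 53
  P[7] = 21 + 24 = 45

Answer: [-6, 12, 16, 33, 27, 47, 53, 45]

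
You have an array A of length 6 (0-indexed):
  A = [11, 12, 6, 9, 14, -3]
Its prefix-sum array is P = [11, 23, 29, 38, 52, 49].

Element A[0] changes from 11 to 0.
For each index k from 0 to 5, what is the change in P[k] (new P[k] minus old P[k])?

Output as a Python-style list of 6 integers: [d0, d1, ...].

Answer: [-11, -11, -11, -11, -11, -11]

Derivation:
Element change: A[0] 11 -> 0, delta = -11
For k < 0: P[k] unchanged, delta_P[k] = 0
For k >= 0: P[k] shifts by exactly -11
Delta array: [-11, -11, -11, -11, -11, -11]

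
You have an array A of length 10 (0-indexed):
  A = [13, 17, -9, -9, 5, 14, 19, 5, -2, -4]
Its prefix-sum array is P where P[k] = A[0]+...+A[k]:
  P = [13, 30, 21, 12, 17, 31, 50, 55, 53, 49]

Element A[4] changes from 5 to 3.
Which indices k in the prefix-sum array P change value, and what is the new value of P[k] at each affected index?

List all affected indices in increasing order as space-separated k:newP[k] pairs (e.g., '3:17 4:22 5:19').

P[k] = A[0] + ... + A[k]
P[k] includes A[4] iff k >= 4
Affected indices: 4, 5, ..., 9; delta = -2
  P[4]: 17 + -2 = 15
  P[5]: 31 + -2 = 29
  P[6]: 50 + -2 = 48
  P[7]: 55 + -2 = 53
  P[8]: 53 + -2 = 51
  P[9]: 49 + -2 = 47

Answer: 4:15 5:29 6:48 7:53 8:51 9:47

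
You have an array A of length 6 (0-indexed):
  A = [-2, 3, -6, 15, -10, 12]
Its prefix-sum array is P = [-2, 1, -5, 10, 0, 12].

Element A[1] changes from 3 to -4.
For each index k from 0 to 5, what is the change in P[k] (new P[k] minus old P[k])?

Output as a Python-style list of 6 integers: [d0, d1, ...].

Element change: A[1] 3 -> -4, delta = -7
For k < 1: P[k] unchanged, delta_P[k] = 0
For k >= 1: P[k] shifts by exactly -7
Delta array: [0, -7, -7, -7, -7, -7]

Answer: [0, -7, -7, -7, -7, -7]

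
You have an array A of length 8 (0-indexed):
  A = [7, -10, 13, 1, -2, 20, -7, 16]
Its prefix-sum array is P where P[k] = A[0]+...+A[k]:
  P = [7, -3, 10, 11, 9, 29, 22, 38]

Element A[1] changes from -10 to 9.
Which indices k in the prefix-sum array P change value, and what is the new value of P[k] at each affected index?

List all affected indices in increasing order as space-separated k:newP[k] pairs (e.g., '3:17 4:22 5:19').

Answer: 1:16 2:29 3:30 4:28 5:48 6:41 7:57

Derivation:
P[k] = A[0] + ... + A[k]
P[k] includes A[1] iff k >= 1
Affected indices: 1, 2, ..., 7; delta = 19
  P[1]: -3 + 19 = 16
  P[2]: 10 + 19 = 29
  P[3]: 11 + 19 = 30
  P[4]: 9 + 19 = 28
  P[5]: 29 + 19 = 48
  P[6]: 22 + 19 = 41
  P[7]: 38 + 19 = 57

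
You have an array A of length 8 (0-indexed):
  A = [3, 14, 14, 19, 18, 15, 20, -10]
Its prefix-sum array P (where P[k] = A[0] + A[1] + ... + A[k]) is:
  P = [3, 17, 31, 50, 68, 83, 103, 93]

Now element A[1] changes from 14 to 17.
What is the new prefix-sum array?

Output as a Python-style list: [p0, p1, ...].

Change: A[1] 14 -> 17, delta = 3
P[k] for k < 1: unchanged (A[1] not included)
P[k] for k >= 1: shift by delta = 3
  P[0] = 3 + 0 = 3
  P[1] = 17 + 3 = 20
  P[2] = 31 + 3 = 34
  P[3] = 50 + 3 = 53
  P[4] = 68 + 3 = 71
  P[5] = 83 + 3 = 86
  P[6] = 103 + 3 = 106
  P[7] = 93 + 3 = 96

Answer: [3, 20, 34, 53, 71, 86, 106, 96]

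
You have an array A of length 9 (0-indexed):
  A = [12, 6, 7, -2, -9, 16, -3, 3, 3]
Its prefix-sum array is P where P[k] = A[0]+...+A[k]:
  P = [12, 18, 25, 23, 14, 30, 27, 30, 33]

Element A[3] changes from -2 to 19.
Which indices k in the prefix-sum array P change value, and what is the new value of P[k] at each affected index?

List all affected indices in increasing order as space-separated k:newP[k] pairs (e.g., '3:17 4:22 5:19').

P[k] = A[0] + ... + A[k]
P[k] includes A[3] iff k >= 3
Affected indices: 3, 4, ..., 8; delta = 21
  P[3]: 23 + 21 = 44
  P[4]: 14 + 21 = 35
  P[5]: 30 + 21 = 51
  P[6]: 27 + 21 = 48
  P[7]: 30 + 21 = 51
  P[8]: 33 + 21 = 54

Answer: 3:44 4:35 5:51 6:48 7:51 8:54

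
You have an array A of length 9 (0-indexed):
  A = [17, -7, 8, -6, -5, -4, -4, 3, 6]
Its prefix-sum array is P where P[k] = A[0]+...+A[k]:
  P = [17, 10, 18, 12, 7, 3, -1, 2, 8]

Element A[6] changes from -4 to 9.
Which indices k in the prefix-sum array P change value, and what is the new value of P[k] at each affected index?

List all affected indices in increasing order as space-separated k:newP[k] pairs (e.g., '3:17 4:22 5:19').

P[k] = A[0] + ... + A[k]
P[k] includes A[6] iff k >= 6
Affected indices: 6, 7, ..., 8; delta = 13
  P[6]: -1 + 13 = 12
  P[7]: 2 + 13 = 15
  P[8]: 8 + 13 = 21

Answer: 6:12 7:15 8:21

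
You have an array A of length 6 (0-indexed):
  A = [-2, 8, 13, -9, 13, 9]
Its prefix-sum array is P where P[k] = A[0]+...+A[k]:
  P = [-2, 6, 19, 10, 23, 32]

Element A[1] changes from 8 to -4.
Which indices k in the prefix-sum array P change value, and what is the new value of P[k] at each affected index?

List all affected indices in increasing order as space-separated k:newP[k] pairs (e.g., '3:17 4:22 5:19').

Answer: 1:-6 2:7 3:-2 4:11 5:20

Derivation:
P[k] = A[0] + ... + A[k]
P[k] includes A[1] iff k >= 1
Affected indices: 1, 2, ..., 5; delta = -12
  P[1]: 6 + -12 = -6
  P[2]: 19 + -12 = 7
  P[3]: 10 + -12 = -2
  P[4]: 23 + -12 = 11
  P[5]: 32 + -12 = 20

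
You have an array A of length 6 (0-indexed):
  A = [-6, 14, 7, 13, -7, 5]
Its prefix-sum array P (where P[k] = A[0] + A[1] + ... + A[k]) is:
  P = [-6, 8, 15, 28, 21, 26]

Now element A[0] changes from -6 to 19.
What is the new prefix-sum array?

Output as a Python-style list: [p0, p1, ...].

Change: A[0] -6 -> 19, delta = 25
P[k] for k < 0: unchanged (A[0] not included)
P[k] for k >= 0: shift by delta = 25
  P[0] = -6 + 25 = 19
  P[1] = 8 + 25 = 33
  P[2] = 15 + 25 = 40
  P[3] = 28 + 25 = 53
  P[4] = 21 + 25 = 46
  P[5] = 26 + 25 = 51

Answer: [19, 33, 40, 53, 46, 51]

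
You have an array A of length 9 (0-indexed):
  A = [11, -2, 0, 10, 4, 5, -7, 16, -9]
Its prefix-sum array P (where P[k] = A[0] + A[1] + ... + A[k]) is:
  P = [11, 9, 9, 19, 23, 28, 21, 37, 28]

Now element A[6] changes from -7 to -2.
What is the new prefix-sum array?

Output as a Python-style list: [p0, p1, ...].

Change: A[6] -7 -> -2, delta = 5
P[k] for k < 6: unchanged (A[6] not included)
P[k] for k >= 6: shift by delta = 5
  P[0] = 11 + 0 = 11
  P[1] = 9 + 0 = 9
  P[2] = 9 + 0 = 9
  P[3] = 19 + 0 = 19
  P[4] = 23 + 0 = 23
  P[5] = 28 + 0 = 28
  P[6] = 21 + 5 = 26
  P[7] = 37 + 5 = 42
  P[8] = 28 + 5 = 33

Answer: [11, 9, 9, 19, 23, 28, 26, 42, 33]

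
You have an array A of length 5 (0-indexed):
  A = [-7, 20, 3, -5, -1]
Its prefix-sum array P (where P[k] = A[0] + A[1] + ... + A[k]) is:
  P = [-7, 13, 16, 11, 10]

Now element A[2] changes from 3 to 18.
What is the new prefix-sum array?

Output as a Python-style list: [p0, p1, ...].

Answer: [-7, 13, 31, 26, 25]

Derivation:
Change: A[2] 3 -> 18, delta = 15
P[k] for k < 2: unchanged (A[2] not included)
P[k] for k >= 2: shift by delta = 15
  P[0] = -7 + 0 = -7
  P[1] = 13 + 0 = 13
  P[2] = 16 + 15 = 31
  P[3] = 11 + 15 = 26
  P[4] = 10 + 15 = 25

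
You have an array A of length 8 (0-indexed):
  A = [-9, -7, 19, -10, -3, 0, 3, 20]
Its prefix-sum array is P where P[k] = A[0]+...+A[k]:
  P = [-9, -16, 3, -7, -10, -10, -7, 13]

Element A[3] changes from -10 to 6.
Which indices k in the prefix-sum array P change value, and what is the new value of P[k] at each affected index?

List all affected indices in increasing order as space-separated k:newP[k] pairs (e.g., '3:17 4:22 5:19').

Answer: 3:9 4:6 5:6 6:9 7:29

Derivation:
P[k] = A[0] + ... + A[k]
P[k] includes A[3] iff k >= 3
Affected indices: 3, 4, ..., 7; delta = 16
  P[3]: -7 + 16 = 9
  P[4]: -10 + 16 = 6
  P[5]: -10 + 16 = 6
  P[6]: -7 + 16 = 9
  P[7]: 13 + 16 = 29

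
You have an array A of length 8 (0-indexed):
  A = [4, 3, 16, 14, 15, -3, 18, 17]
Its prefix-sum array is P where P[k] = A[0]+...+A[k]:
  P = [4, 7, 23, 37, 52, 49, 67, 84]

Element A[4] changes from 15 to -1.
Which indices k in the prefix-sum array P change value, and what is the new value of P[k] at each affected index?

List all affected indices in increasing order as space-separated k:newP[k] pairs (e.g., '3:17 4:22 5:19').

Answer: 4:36 5:33 6:51 7:68

Derivation:
P[k] = A[0] + ... + A[k]
P[k] includes A[4] iff k >= 4
Affected indices: 4, 5, ..., 7; delta = -16
  P[4]: 52 + -16 = 36
  P[5]: 49 + -16 = 33
  P[6]: 67 + -16 = 51
  P[7]: 84 + -16 = 68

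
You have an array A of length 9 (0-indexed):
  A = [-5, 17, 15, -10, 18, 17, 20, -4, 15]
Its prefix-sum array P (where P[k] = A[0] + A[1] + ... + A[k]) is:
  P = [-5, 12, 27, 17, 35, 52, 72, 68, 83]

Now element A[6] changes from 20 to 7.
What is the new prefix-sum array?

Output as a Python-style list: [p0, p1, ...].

Answer: [-5, 12, 27, 17, 35, 52, 59, 55, 70]

Derivation:
Change: A[6] 20 -> 7, delta = -13
P[k] for k < 6: unchanged (A[6] not included)
P[k] for k >= 6: shift by delta = -13
  P[0] = -5 + 0 = -5
  P[1] = 12 + 0 = 12
  P[2] = 27 + 0 = 27
  P[3] = 17 + 0 = 17
  P[4] = 35 + 0 = 35
  P[5] = 52 + 0 = 52
  P[6] = 72 + -13 = 59
  P[7] = 68 + -13 = 55
  P[8] = 83 + -13 = 70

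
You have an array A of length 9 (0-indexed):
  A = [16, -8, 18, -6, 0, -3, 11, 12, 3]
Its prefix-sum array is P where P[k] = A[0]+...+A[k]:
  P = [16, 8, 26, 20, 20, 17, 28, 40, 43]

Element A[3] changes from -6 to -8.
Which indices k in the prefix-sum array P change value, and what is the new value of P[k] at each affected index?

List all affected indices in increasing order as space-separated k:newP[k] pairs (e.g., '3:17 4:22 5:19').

P[k] = A[0] + ... + A[k]
P[k] includes A[3] iff k >= 3
Affected indices: 3, 4, ..., 8; delta = -2
  P[3]: 20 + -2 = 18
  P[4]: 20 + -2 = 18
  P[5]: 17 + -2 = 15
  P[6]: 28 + -2 = 26
  P[7]: 40 + -2 = 38
  P[8]: 43 + -2 = 41

Answer: 3:18 4:18 5:15 6:26 7:38 8:41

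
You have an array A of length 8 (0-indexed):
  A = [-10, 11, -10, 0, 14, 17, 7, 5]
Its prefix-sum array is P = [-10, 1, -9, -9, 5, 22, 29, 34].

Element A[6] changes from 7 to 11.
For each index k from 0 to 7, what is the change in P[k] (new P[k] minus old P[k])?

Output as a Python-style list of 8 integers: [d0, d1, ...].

Answer: [0, 0, 0, 0, 0, 0, 4, 4]

Derivation:
Element change: A[6] 7 -> 11, delta = 4
For k < 6: P[k] unchanged, delta_P[k] = 0
For k >= 6: P[k] shifts by exactly 4
Delta array: [0, 0, 0, 0, 0, 0, 4, 4]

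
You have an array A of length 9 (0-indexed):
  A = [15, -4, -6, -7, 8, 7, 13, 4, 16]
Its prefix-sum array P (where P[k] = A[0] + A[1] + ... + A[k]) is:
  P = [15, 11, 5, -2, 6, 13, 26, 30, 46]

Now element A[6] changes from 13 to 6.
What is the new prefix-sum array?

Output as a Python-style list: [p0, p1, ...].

Change: A[6] 13 -> 6, delta = -7
P[k] for k < 6: unchanged (A[6] not included)
P[k] for k >= 6: shift by delta = -7
  P[0] = 15 + 0 = 15
  P[1] = 11 + 0 = 11
  P[2] = 5 + 0 = 5
  P[3] = -2 + 0 = -2
  P[4] = 6 + 0 = 6
  P[5] = 13 + 0 = 13
  P[6] = 26 + -7 = 19
  P[7] = 30 + -7 = 23
  P[8] = 46 + -7 = 39

Answer: [15, 11, 5, -2, 6, 13, 19, 23, 39]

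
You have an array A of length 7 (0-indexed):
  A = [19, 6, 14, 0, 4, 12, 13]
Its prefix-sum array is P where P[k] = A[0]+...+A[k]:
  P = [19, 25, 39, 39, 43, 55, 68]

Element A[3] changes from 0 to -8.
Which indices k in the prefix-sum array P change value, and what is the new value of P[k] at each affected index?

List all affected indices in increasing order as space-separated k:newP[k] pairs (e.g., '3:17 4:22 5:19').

Answer: 3:31 4:35 5:47 6:60

Derivation:
P[k] = A[0] + ... + A[k]
P[k] includes A[3] iff k >= 3
Affected indices: 3, 4, ..., 6; delta = -8
  P[3]: 39 + -8 = 31
  P[4]: 43 + -8 = 35
  P[5]: 55 + -8 = 47
  P[6]: 68 + -8 = 60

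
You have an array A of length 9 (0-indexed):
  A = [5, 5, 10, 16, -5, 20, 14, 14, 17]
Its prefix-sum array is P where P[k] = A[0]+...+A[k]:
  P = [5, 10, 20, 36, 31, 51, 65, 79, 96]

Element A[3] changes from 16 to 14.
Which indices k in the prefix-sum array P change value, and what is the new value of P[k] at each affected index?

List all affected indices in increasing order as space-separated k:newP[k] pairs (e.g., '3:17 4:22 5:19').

Answer: 3:34 4:29 5:49 6:63 7:77 8:94

Derivation:
P[k] = A[0] + ... + A[k]
P[k] includes A[3] iff k >= 3
Affected indices: 3, 4, ..., 8; delta = -2
  P[3]: 36 + -2 = 34
  P[4]: 31 + -2 = 29
  P[5]: 51 + -2 = 49
  P[6]: 65 + -2 = 63
  P[7]: 79 + -2 = 77
  P[8]: 96 + -2 = 94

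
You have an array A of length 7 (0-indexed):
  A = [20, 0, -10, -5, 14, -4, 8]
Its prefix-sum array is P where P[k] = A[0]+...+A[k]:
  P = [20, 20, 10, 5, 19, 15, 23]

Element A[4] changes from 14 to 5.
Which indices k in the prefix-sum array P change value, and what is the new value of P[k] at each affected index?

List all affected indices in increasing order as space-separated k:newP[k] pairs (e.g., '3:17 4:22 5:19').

Answer: 4:10 5:6 6:14

Derivation:
P[k] = A[0] + ... + A[k]
P[k] includes A[4] iff k >= 4
Affected indices: 4, 5, ..., 6; delta = -9
  P[4]: 19 + -9 = 10
  P[5]: 15 + -9 = 6
  P[6]: 23 + -9 = 14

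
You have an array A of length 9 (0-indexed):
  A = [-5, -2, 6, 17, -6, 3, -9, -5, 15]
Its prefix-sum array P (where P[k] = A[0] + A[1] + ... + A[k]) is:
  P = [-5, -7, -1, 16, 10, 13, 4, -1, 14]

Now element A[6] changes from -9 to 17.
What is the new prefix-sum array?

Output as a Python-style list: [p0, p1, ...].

Answer: [-5, -7, -1, 16, 10, 13, 30, 25, 40]

Derivation:
Change: A[6] -9 -> 17, delta = 26
P[k] for k < 6: unchanged (A[6] not included)
P[k] for k >= 6: shift by delta = 26
  P[0] = -5 + 0 = -5
  P[1] = -7 + 0 = -7
  P[2] = -1 + 0 = -1
  P[3] = 16 + 0 = 16
  P[4] = 10 + 0 = 10
  P[5] = 13 + 0 = 13
  P[6] = 4 + 26 = 30
  P[7] = -1 + 26 = 25
  P[8] = 14 + 26 = 40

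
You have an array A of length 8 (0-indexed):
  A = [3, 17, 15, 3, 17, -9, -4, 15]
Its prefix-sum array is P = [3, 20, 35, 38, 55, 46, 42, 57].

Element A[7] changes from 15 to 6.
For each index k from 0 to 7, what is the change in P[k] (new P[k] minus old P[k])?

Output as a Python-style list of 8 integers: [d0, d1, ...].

Element change: A[7] 15 -> 6, delta = -9
For k < 7: P[k] unchanged, delta_P[k] = 0
For k >= 7: P[k] shifts by exactly -9
Delta array: [0, 0, 0, 0, 0, 0, 0, -9]

Answer: [0, 0, 0, 0, 0, 0, 0, -9]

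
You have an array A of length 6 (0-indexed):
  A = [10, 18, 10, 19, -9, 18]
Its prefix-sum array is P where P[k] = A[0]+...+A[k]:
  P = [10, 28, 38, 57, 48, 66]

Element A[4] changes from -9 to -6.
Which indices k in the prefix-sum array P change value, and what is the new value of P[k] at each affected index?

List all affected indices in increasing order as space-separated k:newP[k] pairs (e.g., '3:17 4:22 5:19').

P[k] = A[0] + ... + A[k]
P[k] includes A[4] iff k >= 4
Affected indices: 4, 5, ..., 5; delta = 3
  P[4]: 48 + 3 = 51
  P[5]: 66 + 3 = 69

Answer: 4:51 5:69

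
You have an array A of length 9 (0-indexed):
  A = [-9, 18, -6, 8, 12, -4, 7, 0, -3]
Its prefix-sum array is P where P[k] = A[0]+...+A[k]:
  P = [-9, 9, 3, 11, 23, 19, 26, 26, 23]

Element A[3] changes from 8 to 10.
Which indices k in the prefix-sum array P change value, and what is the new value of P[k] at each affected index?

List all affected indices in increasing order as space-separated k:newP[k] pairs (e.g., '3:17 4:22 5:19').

P[k] = A[0] + ... + A[k]
P[k] includes A[3] iff k >= 3
Affected indices: 3, 4, ..., 8; delta = 2
  P[3]: 11 + 2 = 13
  P[4]: 23 + 2 = 25
  P[5]: 19 + 2 = 21
  P[6]: 26 + 2 = 28
  P[7]: 26 + 2 = 28
  P[8]: 23 + 2 = 25

Answer: 3:13 4:25 5:21 6:28 7:28 8:25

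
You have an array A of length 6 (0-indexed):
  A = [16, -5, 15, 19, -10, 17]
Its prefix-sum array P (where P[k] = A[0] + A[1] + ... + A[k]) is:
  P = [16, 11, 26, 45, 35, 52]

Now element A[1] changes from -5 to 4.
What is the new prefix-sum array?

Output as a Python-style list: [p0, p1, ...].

Change: A[1] -5 -> 4, delta = 9
P[k] for k < 1: unchanged (A[1] not included)
P[k] for k >= 1: shift by delta = 9
  P[0] = 16 + 0 = 16
  P[1] = 11 + 9 = 20
  P[2] = 26 + 9 = 35
  P[3] = 45 + 9 = 54
  P[4] = 35 + 9 = 44
  P[5] = 52 + 9 = 61

Answer: [16, 20, 35, 54, 44, 61]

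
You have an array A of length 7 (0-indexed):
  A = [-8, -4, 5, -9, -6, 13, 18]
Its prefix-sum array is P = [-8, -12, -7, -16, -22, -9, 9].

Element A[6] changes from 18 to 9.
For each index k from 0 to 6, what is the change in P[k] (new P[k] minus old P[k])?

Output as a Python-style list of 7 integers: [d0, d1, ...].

Answer: [0, 0, 0, 0, 0, 0, -9]

Derivation:
Element change: A[6] 18 -> 9, delta = -9
For k < 6: P[k] unchanged, delta_P[k] = 0
For k >= 6: P[k] shifts by exactly -9
Delta array: [0, 0, 0, 0, 0, 0, -9]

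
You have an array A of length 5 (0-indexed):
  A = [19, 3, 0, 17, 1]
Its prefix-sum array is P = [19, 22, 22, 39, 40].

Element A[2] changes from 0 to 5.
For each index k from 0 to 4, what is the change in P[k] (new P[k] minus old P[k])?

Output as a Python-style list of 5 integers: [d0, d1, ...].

Answer: [0, 0, 5, 5, 5]

Derivation:
Element change: A[2] 0 -> 5, delta = 5
For k < 2: P[k] unchanged, delta_P[k] = 0
For k >= 2: P[k] shifts by exactly 5
Delta array: [0, 0, 5, 5, 5]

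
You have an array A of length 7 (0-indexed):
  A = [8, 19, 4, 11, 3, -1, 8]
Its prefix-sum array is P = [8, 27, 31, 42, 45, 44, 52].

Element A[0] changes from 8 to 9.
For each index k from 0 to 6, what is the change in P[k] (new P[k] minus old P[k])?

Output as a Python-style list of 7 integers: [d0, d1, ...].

Answer: [1, 1, 1, 1, 1, 1, 1]

Derivation:
Element change: A[0] 8 -> 9, delta = 1
For k < 0: P[k] unchanged, delta_P[k] = 0
For k >= 0: P[k] shifts by exactly 1
Delta array: [1, 1, 1, 1, 1, 1, 1]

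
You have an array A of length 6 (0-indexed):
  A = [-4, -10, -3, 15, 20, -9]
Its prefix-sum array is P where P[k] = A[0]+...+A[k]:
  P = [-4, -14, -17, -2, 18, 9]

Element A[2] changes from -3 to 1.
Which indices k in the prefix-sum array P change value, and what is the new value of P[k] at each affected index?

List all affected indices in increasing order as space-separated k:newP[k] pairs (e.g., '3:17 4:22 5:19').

Answer: 2:-13 3:2 4:22 5:13

Derivation:
P[k] = A[0] + ... + A[k]
P[k] includes A[2] iff k >= 2
Affected indices: 2, 3, ..., 5; delta = 4
  P[2]: -17 + 4 = -13
  P[3]: -2 + 4 = 2
  P[4]: 18 + 4 = 22
  P[5]: 9 + 4 = 13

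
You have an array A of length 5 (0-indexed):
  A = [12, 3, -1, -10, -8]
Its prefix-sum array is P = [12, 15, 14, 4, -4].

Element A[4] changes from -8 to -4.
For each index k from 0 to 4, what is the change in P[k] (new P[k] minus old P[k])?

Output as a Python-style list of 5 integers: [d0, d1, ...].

Answer: [0, 0, 0, 0, 4]

Derivation:
Element change: A[4] -8 -> -4, delta = 4
For k < 4: P[k] unchanged, delta_P[k] = 0
For k >= 4: P[k] shifts by exactly 4
Delta array: [0, 0, 0, 0, 4]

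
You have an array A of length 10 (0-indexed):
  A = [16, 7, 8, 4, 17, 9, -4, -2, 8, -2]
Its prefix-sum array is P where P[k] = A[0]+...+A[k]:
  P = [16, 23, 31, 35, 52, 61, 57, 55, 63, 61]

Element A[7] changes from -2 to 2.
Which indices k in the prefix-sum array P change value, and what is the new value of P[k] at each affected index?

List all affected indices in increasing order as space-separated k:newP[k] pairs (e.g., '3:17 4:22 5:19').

P[k] = A[0] + ... + A[k]
P[k] includes A[7] iff k >= 7
Affected indices: 7, 8, ..., 9; delta = 4
  P[7]: 55 + 4 = 59
  P[8]: 63 + 4 = 67
  P[9]: 61 + 4 = 65

Answer: 7:59 8:67 9:65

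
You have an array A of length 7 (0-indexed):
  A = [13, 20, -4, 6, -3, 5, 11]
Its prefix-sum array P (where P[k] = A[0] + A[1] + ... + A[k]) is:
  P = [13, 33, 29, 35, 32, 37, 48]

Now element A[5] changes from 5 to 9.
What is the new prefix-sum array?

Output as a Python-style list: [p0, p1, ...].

Change: A[5] 5 -> 9, delta = 4
P[k] for k < 5: unchanged (A[5] not included)
P[k] for k >= 5: shift by delta = 4
  P[0] = 13 + 0 = 13
  P[1] = 33 + 0 = 33
  P[2] = 29 + 0 = 29
  P[3] = 35 + 0 = 35
  P[4] = 32 + 0 = 32
  P[5] = 37 + 4 = 41
  P[6] = 48 + 4 = 52

Answer: [13, 33, 29, 35, 32, 41, 52]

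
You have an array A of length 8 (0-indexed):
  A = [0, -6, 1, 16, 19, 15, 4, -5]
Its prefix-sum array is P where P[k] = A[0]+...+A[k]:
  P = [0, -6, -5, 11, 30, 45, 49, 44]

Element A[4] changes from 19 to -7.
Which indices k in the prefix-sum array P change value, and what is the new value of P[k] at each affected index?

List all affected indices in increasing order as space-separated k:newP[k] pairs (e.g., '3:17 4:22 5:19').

P[k] = A[0] + ... + A[k]
P[k] includes A[4] iff k >= 4
Affected indices: 4, 5, ..., 7; delta = -26
  P[4]: 30 + -26 = 4
  P[5]: 45 + -26 = 19
  P[6]: 49 + -26 = 23
  P[7]: 44 + -26 = 18

Answer: 4:4 5:19 6:23 7:18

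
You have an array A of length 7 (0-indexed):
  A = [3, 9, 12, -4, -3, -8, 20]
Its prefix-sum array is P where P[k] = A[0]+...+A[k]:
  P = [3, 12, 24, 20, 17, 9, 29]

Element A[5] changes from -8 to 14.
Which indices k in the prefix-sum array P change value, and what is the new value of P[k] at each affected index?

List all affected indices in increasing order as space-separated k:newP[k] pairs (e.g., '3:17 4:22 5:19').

P[k] = A[0] + ... + A[k]
P[k] includes A[5] iff k >= 5
Affected indices: 5, 6, ..., 6; delta = 22
  P[5]: 9 + 22 = 31
  P[6]: 29 + 22 = 51

Answer: 5:31 6:51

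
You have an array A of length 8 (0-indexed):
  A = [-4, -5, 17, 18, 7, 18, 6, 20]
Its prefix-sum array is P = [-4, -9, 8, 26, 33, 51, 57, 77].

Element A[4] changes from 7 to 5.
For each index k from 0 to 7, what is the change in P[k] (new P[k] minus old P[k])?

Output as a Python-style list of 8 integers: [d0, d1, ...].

Element change: A[4] 7 -> 5, delta = -2
For k < 4: P[k] unchanged, delta_P[k] = 0
For k >= 4: P[k] shifts by exactly -2
Delta array: [0, 0, 0, 0, -2, -2, -2, -2]

Answer: [0, 0, 0, 0, -2, -2, -2, -2]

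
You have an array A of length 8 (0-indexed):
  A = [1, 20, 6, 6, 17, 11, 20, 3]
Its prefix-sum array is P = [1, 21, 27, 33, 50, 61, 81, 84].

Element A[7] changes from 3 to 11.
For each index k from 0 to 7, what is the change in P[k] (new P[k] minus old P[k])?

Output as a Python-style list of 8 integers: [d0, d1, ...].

Answer: [0, 0, 0, 0, 0, 0, 0, 8]

Derivation:
Element change: A[7] 3 -> 11, delta = 8
For k < 7: P[k] unchanged, delta_P[k] = 0
For k >= 7: P[k] shifts by exactly 8
Delta array: [0, 0, 0, 0, 0, 0, 0, 8]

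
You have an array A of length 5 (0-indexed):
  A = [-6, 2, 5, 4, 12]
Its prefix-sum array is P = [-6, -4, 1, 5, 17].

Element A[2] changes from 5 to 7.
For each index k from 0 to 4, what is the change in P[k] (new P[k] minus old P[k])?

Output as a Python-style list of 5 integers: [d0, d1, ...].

Answer: [0, 0, 2, 2, 2]

Derivation:
Element change: A[2] 5 -> 7, delta = 2
For k < 2: P[k] unchanged, delta_P[k] = 0
For k >= 2: P[k] shifts by exactly 2
Delta array: [0, 0, 2, 2, 2]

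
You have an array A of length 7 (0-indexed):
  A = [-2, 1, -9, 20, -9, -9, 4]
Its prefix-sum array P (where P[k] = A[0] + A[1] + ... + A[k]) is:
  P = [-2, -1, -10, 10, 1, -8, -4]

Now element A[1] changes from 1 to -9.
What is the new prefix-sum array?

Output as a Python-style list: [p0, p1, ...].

Answer: [-2, -11, -20, 0, -9, -18, -14]

Derivation:
Change: A[1] 1 -> -9, delta = -10
P[k] for k < 1: unchanged (A[1] not included)
P[k] for k >= 1: shift by delta = -10
  P[0] = -2 + 0 = -2
  P[1] = -1 + -10 = -11
  P[2] = -10 + -10 = -20
  P[3] = 10 + -10 = 0
  P[4] = 1 + -10 = -9
  P[5] = -8 + -10 = -18
  P[6] = -4 + -10 = -14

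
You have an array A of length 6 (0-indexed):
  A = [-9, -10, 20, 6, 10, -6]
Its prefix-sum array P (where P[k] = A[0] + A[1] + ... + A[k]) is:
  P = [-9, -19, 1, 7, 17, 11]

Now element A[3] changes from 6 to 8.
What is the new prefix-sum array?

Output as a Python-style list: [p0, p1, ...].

Answer: [-9, -19, 1, 9, 19, 13]

Derivation:
Change: A[3] 6 -> 8, delta = 2
P[k] for k < 3: unchanged (A[3] not included)
P[k] for k >= 3: shift by delta = 2
  P[0] = -9 + 0 = -9
  P[1] = -19 + 0 = -19
  P[2] = 1 + 0 = 1
  P[3] = 7 + 2 = 9
  P[4] = 17 + 2 = 19
  P[5] = 11 + 2 = 13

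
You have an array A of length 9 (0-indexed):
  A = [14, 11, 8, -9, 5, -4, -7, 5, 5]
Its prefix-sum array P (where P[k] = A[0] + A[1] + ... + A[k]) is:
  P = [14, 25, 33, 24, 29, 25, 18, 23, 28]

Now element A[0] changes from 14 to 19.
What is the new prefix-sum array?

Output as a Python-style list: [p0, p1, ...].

Change: A[0] 14 -> 19, delta = 5
P[k] for k < 0: unchanged (A[0] not included)
P[k] for k >= 0: shift by delta = 5
  P[0] = 14 + 5 = 19
  P[1] = 25 + 5 = 30
  P[2] = 33 + 5 = 38
  P[3] = 24 + 5 = 29
  P[4] = 29 + 5 = 34
  P[5] = 25 + 5 = 30
  P[6] = 18 + 5 = 23
  P[7] = 23 + 5 = 28
  P[8] = 28 + 5 = 33

Answer: [19, 30, 38, 29, 34, 30, 23, 28, 33]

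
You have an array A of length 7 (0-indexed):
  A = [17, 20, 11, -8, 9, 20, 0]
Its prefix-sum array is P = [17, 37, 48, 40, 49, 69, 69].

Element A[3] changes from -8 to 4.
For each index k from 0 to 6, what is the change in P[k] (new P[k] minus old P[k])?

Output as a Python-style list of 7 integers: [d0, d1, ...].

Answer: [0, 0, 0, 12, 12, 12, 12]

Derivation:
Element change: A[3] -8 -> 4, delta = 12
For k < 3: P[k] unchanged, delta_P[k] = 0
For k >= 3: P[k] shifts by exactly 12
Delta array: [0, 0, 0, 12, 12, 12, 12]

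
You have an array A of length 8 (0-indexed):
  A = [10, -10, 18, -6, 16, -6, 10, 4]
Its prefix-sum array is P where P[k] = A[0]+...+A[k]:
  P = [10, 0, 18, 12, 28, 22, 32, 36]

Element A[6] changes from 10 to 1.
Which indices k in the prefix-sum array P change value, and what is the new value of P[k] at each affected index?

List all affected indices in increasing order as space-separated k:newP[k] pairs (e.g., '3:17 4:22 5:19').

Answer: 6:23 7:27

Derivation:
P[k] = A[0] + ... + A[k]
P[k] includes A[6] iff k >= 6
Affected indices: 6, 7, ..., 7; delta = -9
  P[6]: 32 + -9 = 23
  P[7]: 36 + -9 = 27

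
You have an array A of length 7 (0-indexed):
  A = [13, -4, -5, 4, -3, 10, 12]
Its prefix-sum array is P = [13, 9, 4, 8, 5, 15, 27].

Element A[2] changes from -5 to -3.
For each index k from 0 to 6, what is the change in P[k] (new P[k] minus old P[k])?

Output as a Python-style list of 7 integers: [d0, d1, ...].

Answer: [0, 0, 2, 2, 2, 2, 2]

Derivation:
Element change: A[2] -5 -> -3, delta = 2
For k < 2: P[k] unchanged, delta_P[k] = 0
For k >= 2: P[k] shifts by exactly 2
Delta array: [0, 0, 2, 2, 2, 2, 2]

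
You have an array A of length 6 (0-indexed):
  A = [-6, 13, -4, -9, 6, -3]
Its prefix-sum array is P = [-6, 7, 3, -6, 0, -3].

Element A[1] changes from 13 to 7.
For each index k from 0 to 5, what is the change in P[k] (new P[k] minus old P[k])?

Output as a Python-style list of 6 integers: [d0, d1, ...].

Answer: [0, -6, -6, -6, -6, -6]

Derivation:
Element change: A[1] 13 -> 7, delta = -6
For k < 1: P[k] unchanged, delta_P[k] = 0
For k >= 1: P[k] shifts by exactly -6
Delta array: [0, -6, -6, -6, -6, -6]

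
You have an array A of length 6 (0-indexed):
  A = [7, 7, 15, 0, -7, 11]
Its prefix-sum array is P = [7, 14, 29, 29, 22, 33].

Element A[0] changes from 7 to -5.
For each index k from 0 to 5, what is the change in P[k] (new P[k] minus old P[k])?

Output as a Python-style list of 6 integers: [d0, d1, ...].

Answer: [-12, -12, -12, -12, -12, -12]

Derivation:
Element change: A[0] 7 -> -5, delta = -12
For k < 0: P[k] unchanged, delta_P[k] = 0
For k >= 0: P[k] shifts by exactly -12
Delta array: [-12, -12, -12, -12, -12, -12]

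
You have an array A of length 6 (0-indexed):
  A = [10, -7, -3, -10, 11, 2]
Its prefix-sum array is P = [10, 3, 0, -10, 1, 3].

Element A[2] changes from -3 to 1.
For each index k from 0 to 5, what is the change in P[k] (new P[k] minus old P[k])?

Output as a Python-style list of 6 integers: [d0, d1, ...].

Element change: A[2] -3 -> 1, delta = 4
For k < 2: P[k] unchanged, delta_P[k] = 0
For k >= 2: P[k] shifts by exactly 4
Delta array: [0, 0, 4, 4, 4, 4]

Answer: [0, 0, 4, 4, 4, 4]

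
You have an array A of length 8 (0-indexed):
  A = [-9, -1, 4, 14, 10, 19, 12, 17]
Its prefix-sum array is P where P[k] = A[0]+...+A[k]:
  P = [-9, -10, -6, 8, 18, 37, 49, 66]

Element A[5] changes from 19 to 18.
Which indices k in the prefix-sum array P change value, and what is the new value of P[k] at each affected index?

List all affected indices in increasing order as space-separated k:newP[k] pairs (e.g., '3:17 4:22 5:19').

Answer: 5:36 6:48 7:65

Derivation:
P[k] = A[0] + ... + A[k]
P[k] includes A[5] iff k >= 5
Affected indices: 5, 6, ..., 7; delta = -1
  P[5]: 37 + -1 = 36
  P[6]: 49 + -1 = 48
  P[7]: 66 + -1 = 65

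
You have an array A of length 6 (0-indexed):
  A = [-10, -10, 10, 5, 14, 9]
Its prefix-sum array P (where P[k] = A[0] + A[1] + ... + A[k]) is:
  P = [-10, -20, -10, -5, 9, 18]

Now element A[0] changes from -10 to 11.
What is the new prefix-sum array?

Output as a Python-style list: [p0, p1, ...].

Answer: [11, 1, 11, 16, 30, 39]

Derivation:
Change: A[0] -10 -> 11, delta = 21
P[k] for k < 0: unchanged (A[0] not included)
P[k] for k >= 0: shift by delta = 21
  P[0] = -10 + 21 = 11
  P[1] = -20 + 21 = 1
  P[2] = -10 + 21 = 11
  P[3] = -5 + 21 = 16
  P[4] = 9 + 21 = 30
  P[5] = 18 + 21 = 39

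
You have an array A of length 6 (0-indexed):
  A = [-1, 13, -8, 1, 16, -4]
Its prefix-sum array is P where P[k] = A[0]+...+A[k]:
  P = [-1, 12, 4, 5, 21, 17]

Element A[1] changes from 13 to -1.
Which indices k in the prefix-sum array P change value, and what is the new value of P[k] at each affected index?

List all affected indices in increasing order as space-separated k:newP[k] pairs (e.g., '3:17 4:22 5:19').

P[k] = A[0] + ... + A[k]
P[k] includes A[1] iff k >= 1
Affected indices: 1, 2, ..., 5; delta = -14
  P[1]: 12 + -14 = -2
  P[2]: 4 + -14 = -10
  P[3]: 5 + -14 = -9
  P[4]: 21 + -14 = 7
  P[5]: 17 + -14 = 3

Answer: 1:-2 2:-10 3:-9 4:7 5:3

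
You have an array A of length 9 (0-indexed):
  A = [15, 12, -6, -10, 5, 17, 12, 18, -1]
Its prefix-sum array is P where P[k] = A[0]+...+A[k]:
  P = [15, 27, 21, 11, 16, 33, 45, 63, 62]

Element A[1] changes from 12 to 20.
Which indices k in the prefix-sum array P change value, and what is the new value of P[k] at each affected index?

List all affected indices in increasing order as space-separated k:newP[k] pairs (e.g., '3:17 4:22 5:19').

Answer: 1:35 2:29 3:19 4:24 5:41 6:53 7:71 8:70

Derivation:
P[k] = A[0] + ... + A[k]
P[k] includes A[1] iff k >= 1
Affected indices: 1, 2, ..., 8; delta = 8
  P[1]: 27 + 8 = 35
  P[2]: 21 + 8 = 29
  P[3]: 11 + 8 = 19
  P[4]: 16 + 8 = 24
  P[5]: 33 + 8 = 41
  P[6]: 45 + 8 = 53
  P[7]: 63 + 8 = 71
  P[8]: 62 + 8 = 70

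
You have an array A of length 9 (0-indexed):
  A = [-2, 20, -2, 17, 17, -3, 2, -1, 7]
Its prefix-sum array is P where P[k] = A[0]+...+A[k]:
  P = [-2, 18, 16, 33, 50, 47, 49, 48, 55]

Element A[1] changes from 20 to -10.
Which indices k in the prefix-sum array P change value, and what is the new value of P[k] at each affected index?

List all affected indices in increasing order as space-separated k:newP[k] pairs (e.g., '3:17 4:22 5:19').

P[k] = A[0] + ... + A[k]
P[k] includes A[1] iff k >= 1
Affected indices: 1, 2, ..., 8; delta = -30
  P[1]: 18 + -30 = -12
  P[2]: 16 + -30 = -14
  P[3]: 33 + -30 = 3
  P[4]: 50 + -30 = 20
  P[5]: 47 + -30 = 17
  P[6]: 49 + -30 = 19
  P[7]: 48 + -30 = 18
  P[8]: 55 + -30 = 25

Answer: 1:-12 2:-14 3:3 4:20 5:17 6:19 7:18 8:25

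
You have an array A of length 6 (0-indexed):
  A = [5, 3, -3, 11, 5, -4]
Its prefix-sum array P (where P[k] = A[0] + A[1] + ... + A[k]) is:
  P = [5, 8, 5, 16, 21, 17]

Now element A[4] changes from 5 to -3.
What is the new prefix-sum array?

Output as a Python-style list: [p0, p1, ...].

Answer: [5, 8, 5, 16, 13, 9]

Derivation:
Change: A[4] 5 -> -3, delta = -8
P[k] for k < 4: unchanged (A[4] not included)
P[k] for k >= 4: shift by delta = -8
  P[0] = 5 + 0 = 5
  P[1] = 8 + 0 = 8
  P[2] = 5 + 0 = 5
  P[3] = 16 + 0 = 16
  P[4] = 21 + -8 = 13
  P[5] = 17 + -8 = 9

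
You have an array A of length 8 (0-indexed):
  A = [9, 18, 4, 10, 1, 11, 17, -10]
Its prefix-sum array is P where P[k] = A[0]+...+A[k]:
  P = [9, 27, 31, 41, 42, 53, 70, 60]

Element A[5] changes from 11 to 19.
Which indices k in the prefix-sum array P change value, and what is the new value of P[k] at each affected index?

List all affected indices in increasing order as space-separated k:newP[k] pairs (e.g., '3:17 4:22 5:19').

Answer: 5:61 6:78 7:68

Derivation:
P[k] = A[0] + ... + A[k]
P[k] includes A[5] iff k >= 5
Affected indices: 5, 6, ..., 7; delta = 8
  P[5]: 53 + 8 = 61
  P[6]: 70 + 8 = 78
  P[7]: 60 + 8 = 68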